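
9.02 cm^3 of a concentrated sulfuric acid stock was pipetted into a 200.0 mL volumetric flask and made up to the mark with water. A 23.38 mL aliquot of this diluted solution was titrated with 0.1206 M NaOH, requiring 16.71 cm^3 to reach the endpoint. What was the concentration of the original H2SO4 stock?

n(NaOH) = 0.1206 x 0.01671 = 0.002015 mol.
n(H2SO4) in the aliquot = 0.002015 x 1/2 = 0.001008 mol.
[diluted H2SO4] = 0.001008 / 0.02338 = 0.04310 M.
Dilution factor = 200.0/9.020 = 22.17, so [stock] = 0.04310 x 22.17 = 0.956 M.

0.956 M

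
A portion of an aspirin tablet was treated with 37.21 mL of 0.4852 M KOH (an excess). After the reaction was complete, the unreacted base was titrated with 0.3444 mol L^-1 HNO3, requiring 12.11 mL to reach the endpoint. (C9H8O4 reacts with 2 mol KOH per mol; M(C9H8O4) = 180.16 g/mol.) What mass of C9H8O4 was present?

1.25 g

Total n(KOH) added = 0.4852 x 0.03721 = 0.01805 mol.
n(HNO3) used = 0.3444 x 0.01211 = 0.004171 mol, which equals the excess n(KOH).
So n(KOH) consumed by the sample = 0.01805 - 0.004171 = 0.01388 mol.
n(C9H8O4) = 0.01388 / 2 = 0.006942 mol.
mass = 0.006942 mol x 180.16 g/mol = 1.25 g.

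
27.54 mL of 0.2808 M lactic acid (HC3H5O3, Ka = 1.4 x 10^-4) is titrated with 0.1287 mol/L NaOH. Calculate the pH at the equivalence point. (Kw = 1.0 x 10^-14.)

n(HC3H5O3) = 0.2808 x 0.02754 = 0.007733 mol; V(NaOH) at equivalence = 0.007733/0.1287 = 0.06009 L.
At equivalence all the acid is converted to C3H5O3-; total volume = 0.02754 + 0.06009 = 0.08763 L, so [C3H5O3-] = 0.007733/0.08763 = 0.08825 M.
Kb = Kw/Ka = 1.0e-14 / 1.4 x 10^-4 = 7.14e-11.
[OH^-] = sqrt(Kb x [C3H5O3-]) = sqrt(7.14e-11 x 0.08825) = 2.51e-6 M.
pOH = 5.60, so pH = 14.00 - 5.60 = 8.40.

8.40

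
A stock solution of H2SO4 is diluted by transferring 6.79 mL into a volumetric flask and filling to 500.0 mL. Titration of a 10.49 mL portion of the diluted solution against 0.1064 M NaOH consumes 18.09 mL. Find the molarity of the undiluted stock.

6.76 M

n(NaOH) = 0.1064 x 0.01809 = 0.001925 mol.
n(H2SO4) in the aliquot = 0.001925 x 1/2 = 0.0009624 mol.
[diluted H2SO4] = 0.0009624 / 0.01049 = 0.09174 M.
Dilution factor = 500.0/6.790 = 73.64, so [stock] = 0.09174 x 73.64 = 6.76 M.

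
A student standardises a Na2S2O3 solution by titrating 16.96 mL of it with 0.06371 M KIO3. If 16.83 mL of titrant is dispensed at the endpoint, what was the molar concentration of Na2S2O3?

0.379 M

n(KIO3) = 0.06371 x 0.01683 = 0.001072 mol.
From the balanced equation, 1 mol KIO3 reacts with 6 mol Na2S2O3, so n(Na2S2O3) = 0.001072 x 6/1 = 0.006433 mol.
[Na2S2O3] = 0.006433 / 0.01696 L = 0.379 M.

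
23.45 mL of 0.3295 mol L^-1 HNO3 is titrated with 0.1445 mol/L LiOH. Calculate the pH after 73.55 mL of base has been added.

12.48

n(acid) = 0.3295 x 0.02345 = 0.007727 mol; n(LiOH) added = 0.1445 x 0.07355 = 0.01063 mol.
Base is in excess by 0.01063 - 0.007727 = 0.002901 mol in a total volume of 0.09700 L.
[OH^-] = 0.002901/0.09700 = 0.02991 M, so pOH = 1.52 and pH = 14.00 - 1.52 = 12.48.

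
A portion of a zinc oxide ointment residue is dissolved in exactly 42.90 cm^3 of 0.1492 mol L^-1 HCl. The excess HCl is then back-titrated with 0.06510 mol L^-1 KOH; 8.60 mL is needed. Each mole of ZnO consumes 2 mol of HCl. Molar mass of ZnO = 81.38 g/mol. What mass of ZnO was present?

0.238 g

Total n(HCl) added = 0.1492 x 0.04290 = 0.006401 mol.
n(KOH) used = 0.06510 x 0.008600 = 0.0005599 mol, which equals the excess n(HCl).
So n(HCl) consumed by the sample = 0.006401 - 0.0005599 = 0.005841 mol.
n(ZnO) = 0.005841 / 2 = 0.002920 mol.
mass = 0.002920 mol x 81.38 g/mol = 0.238 g.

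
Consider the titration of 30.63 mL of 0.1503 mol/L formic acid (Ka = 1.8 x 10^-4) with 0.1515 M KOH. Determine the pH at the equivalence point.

8.31

n(HCOOH) = 0.1503 x 0.03063 = 0.004604 mol; V(KOH) at equivalence = 0.004604/0.1515 = 0.03039 L.
At equivalence all the acid is converted to HCOO-; total volume = 0.03063 + 0.03039 = 0.06102 L, so [HCOO-] = 0.004604/0.06102 = 0.07545 M.
Kb = Kw/Ka = 1.0e-14 / 1.8 x 10^-4 = 5.56e-11.
[OH^-] = sqrt(Kb x [HCOO-]) = sqrt(5.56e-11 x 0.07545) = 2.05e-6 M.
pOH = 5.69, so pH = 14.00 - 5.69 = 8.31.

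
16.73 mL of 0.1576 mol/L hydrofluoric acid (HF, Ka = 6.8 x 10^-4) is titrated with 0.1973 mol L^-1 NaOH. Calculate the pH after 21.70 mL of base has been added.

12.63

n(acid) = 0.1576 x 0.01673 = 0.002637 mol; n(NaOH) added = 0.1973 x 0.02170 = 0.004281 mol.
Base is in excess by 0.004281 - 0.002637 = 0.001645 mol in a total volume of 0.03843 L.
[OH^-] = 0.001645/0.03843 = 0.04280 M, so pOH = 1.37 and pH = 14.00 - 1.37 = 12.63.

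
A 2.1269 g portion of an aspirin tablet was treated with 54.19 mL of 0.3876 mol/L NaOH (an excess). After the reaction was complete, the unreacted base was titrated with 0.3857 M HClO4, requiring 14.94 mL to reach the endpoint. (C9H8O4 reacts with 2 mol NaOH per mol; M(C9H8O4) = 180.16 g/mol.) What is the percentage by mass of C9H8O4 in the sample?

Total n(NaOH) added = 0.3876 x 0.05419 = 0.02100 mol.
n(HClO4) used = 0.3857 x 0.01494 = 0.005762 mol, which equals the excess n(NaOH).
So n(NaOH) consumed by the sample = 0.02100 - 0.005762 = 0.01524 mol.
n(C9H8O4) = 0.01524 / 2 = 0.007621 mol.
mass C9H8O4 = 0.007621 x 180.16 = 1.373 g, so %C9H8O4 = 1.373/2.1269 x 100 = 64.6%.

64.6%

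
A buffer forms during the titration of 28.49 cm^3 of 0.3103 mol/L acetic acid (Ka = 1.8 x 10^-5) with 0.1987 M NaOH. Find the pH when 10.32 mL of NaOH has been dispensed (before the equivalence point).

Initial n(CH3COOH) = 0.3103 x 0.02849 = 0.008840 mol.
n(NaOH) added = 0.1987 x 0.01032 = 0.002051 mol, converting that many moles of CH3COOH to CH3COO-.
Remaining n(CH3COOH) = 0.006790 mol; n(CH3COO-) = 0.002051 mol.
By Henderson-Hasselbalch, pH = pKa + log([A^-]/[HA]) = 4.74 + log(0.002051/0.006790) = 4.74 + (-0.52) = 4.22.

4.22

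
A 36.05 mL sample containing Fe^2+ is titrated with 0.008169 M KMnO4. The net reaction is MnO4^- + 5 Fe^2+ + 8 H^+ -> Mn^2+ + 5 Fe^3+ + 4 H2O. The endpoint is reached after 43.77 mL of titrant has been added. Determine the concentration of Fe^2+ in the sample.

0.0496 M

n(KMnO4) = 0.008169 x 0.04377 = 0.0003576 mol.
From the balanced equation, 1 mol KMnO4 reacts with 5 mol Fe^2+, so n(Fe^2+) = 0.0003576 x 5/1 = 0.001788 mol.
[Fe^2+] = 0.001788 / 0.03605 L = 0.0496 M.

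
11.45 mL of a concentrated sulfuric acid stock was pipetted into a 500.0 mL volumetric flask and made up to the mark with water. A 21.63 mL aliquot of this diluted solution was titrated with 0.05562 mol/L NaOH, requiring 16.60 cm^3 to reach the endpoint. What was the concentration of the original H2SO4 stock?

n(NaOH) = 0.05562 x 0.01660 = 0.0009233 mol.
n(H2SO4) in the aliquot = 0.0009233 x 1/2 = 0.0004616 mol.
[diluted H2SO4] = 0.0004616 / 0.02163 = 0.02134 M.
Dilution factor = 500.0/11.45 = 43.67, so [stock] = 0.02134 x 43.67 = 0.932 M.

0.932 M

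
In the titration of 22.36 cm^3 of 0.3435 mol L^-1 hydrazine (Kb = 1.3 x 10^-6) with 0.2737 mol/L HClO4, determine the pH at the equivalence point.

n(N2H4) = 0.3435 x 0.02236 = 0.007681 mol; V(HClO4) at equivalence = 0.007681/0.2737 = 0.02806 L.
At equivalence the base is fully converted to N2H5+; total volume = 0.05042 L, so [N2H5+] = 0.007681/0.05042 = 0.1523 M.
Ka(N2H5+) = Kw/Kb = 1.0e-14 / 1.3 x 10^-6 = 7.69e-9.
[H^+] = sqrt(Ka x [N2H5+]) = sqrt(7.69e-9 x 0.1523) = 3.42e-5 M.
pH = -log(3.42e-5) = 4.47.

4.47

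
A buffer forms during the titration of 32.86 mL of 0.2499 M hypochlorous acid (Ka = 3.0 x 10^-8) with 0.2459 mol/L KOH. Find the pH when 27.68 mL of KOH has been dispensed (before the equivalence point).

8.21

Initial n(HClO) = 0.2499 x 0.03286 = 0.008212 mol.
n(KOH) added = 0.2459 x 0.02768 = 0.006807 mol, converting that many moles of HClO to ClO-.
Remaining n(HClO) = 0.001405 mol; n(ClO-) = 0.006807 mol.
By Henderson-Hasselbalch, pH = pKa + log([A^-]/[HA]) = 7.52 + log(0.006807/0.001405) = 7.52 + (+0.69) = 8.21.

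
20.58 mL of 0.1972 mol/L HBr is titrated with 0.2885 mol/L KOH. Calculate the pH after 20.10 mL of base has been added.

n(acid) = 0.1972 x 0.02058 = 0.004058 mol; n(KOH) added = 0.2885 x 0.02010 = 0.005799 mol.
Base is in excess by 0.005799 - 0.004058 = 0.001740 mol in a total volume of 0.04068 L.
[OH^-] = 0.001740/0.04068 = 0.04278 M, so pOH = 1.37 and pH = 14.00 - 1.37 = 12.63.

12.63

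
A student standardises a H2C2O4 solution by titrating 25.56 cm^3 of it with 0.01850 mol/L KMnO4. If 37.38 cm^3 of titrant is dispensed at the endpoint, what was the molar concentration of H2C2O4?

n(KMnO4) = 0.01850 x 0.03738 = 0.0006915 mol.
From the balanced equation, 2 mol KMnO4 reacts with 5 mol H2C2O4, so n(H2C2O4) = 0.0006915 x 5/2 = 0.001729 mol.
[H2C2O4] = 0.001729 / 0.02556 L = 0.0676 M.

0.0676 M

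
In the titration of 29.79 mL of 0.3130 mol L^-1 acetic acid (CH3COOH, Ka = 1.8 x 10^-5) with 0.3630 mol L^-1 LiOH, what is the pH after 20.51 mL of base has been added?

5.34

Initial n(CH3COOH) = 0.3130 x 0.02979 = 0.009324 mol.
n(LiOH) added = 0.3630 x 0.02051 = 0.007445 mol, converting that many moles of CH3COOH to CH3COO-.
Remaining n(CH3COOH) = 0.001879 mol; n(CH3COO-) = 0.007445 mol.
By Henderson-Hasselbalch, pH = pKa + log([A^-]/[HA]) = 4.74 + log(0.007445/0.001879) = 4.74 + (+0.60) = 5.34.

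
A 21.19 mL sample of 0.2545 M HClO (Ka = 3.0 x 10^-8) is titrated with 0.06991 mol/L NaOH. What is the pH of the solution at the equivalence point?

10.13

n(HClO) = 0.2545 x 0.02119 = 0.005393 mol; V(NaOH) at equivalence = 0.005393/0.06991 = 0.07714 L.
At equivalence all the acid is converted to ClO-; total volume = 0.02119 + 0.07714 = 0.09833 L, so [ClO-] = 0.005393/0.09833 = 0.05484 M.
Kb = Kw/Ka = 1.0e-14 / 3.0 x 10^-8 = 3.33e-7.
[OH^-] = sqrt(Kb x [ClO-]) = sqrt(3.33e-7 x 0.05484) = 0.000135 M.
pOH = 3.87, so pH = 14.00 - 3.87 = 10.13.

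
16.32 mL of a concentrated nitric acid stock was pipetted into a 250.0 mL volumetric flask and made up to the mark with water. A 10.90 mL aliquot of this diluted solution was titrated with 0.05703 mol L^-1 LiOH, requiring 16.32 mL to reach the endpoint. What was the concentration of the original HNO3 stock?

1.31 M

n(LiOH) = 0.05703 x 0.01632 = 0.0009307 mol.
n(HNO3) in the aliquot = 0.0009307 mol.
[diluted HNO3] = 0.0009307 / 0.01090 = 0.08539 M.
Dilution factor = 250.0/16.32 = 15.32, so [stock] = 0.08539 x 15.32 = 1.31 M.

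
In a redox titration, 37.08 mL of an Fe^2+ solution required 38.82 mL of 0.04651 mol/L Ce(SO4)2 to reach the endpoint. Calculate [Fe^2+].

n(Ce(SO4)2) = 0.04651 x 0.03882 = 0.001806 mol.
From the balanced equation, 1 mol Ce(SO4)2 reacts with 1 mol Fe^2+, so n(Fe^2+) = 0.001806 x 1/1 = 0.001806 mol.
[Fe^2+] = 0.001806 / 0.03708 L = 0.0487 M.

0.0487 M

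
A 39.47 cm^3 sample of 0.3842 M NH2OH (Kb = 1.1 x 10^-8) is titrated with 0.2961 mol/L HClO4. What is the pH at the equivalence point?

n(NH2OH) = 0.3842 x 0.03947 = 0.01516 mol; V(HClO4) at equivalence = 0.01516/0.2961 = 0.05121 L.
At equivalence the base is fully converted to NH3OH+; total volume = 0.09068 L, so [NH3OH+] = 0.01516/0.09068 = 0.1672 M.
Ka(NH3OH+) = Kw/Kb = 1.0e-14 / 1.1 x 10^-8 = 9.09e-7.
[H^+] = sqrt(Ka x [NH3OH+]) = sqrt(9.09e-7 x 0.1672) = 0.000390 M.
pH = -log(0.000390) = 3.41.

3.41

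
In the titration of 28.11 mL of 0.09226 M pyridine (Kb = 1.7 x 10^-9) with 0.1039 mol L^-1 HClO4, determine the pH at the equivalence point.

3.27

n(C5H5N) = 0.09226 x 0.02811 = 0.002593 mol; V(HClO4) at equivalence = 0.002593/0.1039 = 0.02496 L.
At equivalence the base is fully converted to C5H5NH+; total volume = 0.05307 L, so [C5H5NH+] = 0.002593/0.05307 = 0.04887 M.
Ka(C5H5NH+) = Kw/Kb = 1.0e-14 / 1.7 x 10^-9 = 5.88e-6.
[H^+] = sqrt(Ka x [C5H5NH+]) = sqrt(5.88e-6 x 0.04887) = 0.000536 M.
pH = -log(0.000536) = 3.27.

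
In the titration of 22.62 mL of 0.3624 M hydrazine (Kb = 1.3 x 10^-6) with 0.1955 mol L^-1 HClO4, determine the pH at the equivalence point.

4.51

n(N2H4) = 0.3624 x 0.02262 = 0.008197 mol; V(HClO4) at equivalence = 0.008197/0.1955 = 0.04193 L.
At equivalence the base is fully converted to N2H5+; total volume = 0.06455 L, so [N2H5+] = 0.008197/0.06455 = 0.1270 M.
Ka(N2H5+) = Kw/Kb = 1.0e-14 / 1.3 x 10^-6 = 7.69e-9.
[H^+] = sqrt(Ka x [N2H5+]) = sqrt(7.69e-9 x 0.1270) = 3.13e-5 M.
pH = -log(3.13e-5) = 4.51.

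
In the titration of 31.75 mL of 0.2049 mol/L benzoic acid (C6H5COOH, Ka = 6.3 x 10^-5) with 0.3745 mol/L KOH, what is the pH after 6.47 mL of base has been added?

Initial n(C6H5COOH) = 0.2049 x 0.03175 = 0.006506 mol.
n(KOH) added = 0.3745 x 0.006470 = 0.002423 mol, converting that many moles of C6H5COOH to C6H5COO-.
Remaining n(C6H5COOH) = 0.004083 mol; n(C6H5COO-) = 0.002423 mol.
By Henderson-Hasselbalch, pH = pKa + log([A^-]/[HA]) = 4.20 + log(0.002423/0.004083) = 4.20 + (-0.23) = 3.97.

3.97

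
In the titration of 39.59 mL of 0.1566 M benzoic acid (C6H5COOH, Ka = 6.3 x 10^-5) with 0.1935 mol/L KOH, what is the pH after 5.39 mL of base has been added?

3.51

Initial n(C6H5COOH) = 0.1566 x 0.03959 = 0.006200 mol.
n(KOH) added = 0.1935 x 0.005390 = 0.001043 mol, converting that many moles of C6H5COOH to C6H5COO-.
Remaining n(C6H5COOH) = 0.005157 mol; n(C6H5COO-) = 0.001043 mol.
By Henderson-Hasselbalch, pH = pKa + log([A^-]/[HA]) = 4.20 + log(0.001043/0.005157) = 4.20 + (-0.69) = 3.51.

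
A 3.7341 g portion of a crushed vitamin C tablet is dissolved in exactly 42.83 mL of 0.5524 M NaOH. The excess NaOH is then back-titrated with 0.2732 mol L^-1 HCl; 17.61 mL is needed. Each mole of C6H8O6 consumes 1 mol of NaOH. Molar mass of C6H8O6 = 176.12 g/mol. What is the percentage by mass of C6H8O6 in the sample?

88.9%

Total n(NaOH) added = 0.5524 x 0.04283 = 0.02366 mol.
n(HCl) used = 0.2732 x 0.01761 = 0.004811 mol, which equals the excess n(NaOH).
So n(NaOH) consumed by the sample = 0.02366 - 0.004811 = 0.01885 mol.
n(C6H8O6) = 0.01885 / 1 = 0.01885 mol.
mass C6H8O6 = 0.01885 x 176.12 = 3.320 g, so %C6H8O6 = 3.320/3.7341 x 100 = 88.9%.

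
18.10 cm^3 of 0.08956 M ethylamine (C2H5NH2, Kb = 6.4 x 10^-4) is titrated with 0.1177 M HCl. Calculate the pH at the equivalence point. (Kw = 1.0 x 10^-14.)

6.05

n(C2H5NH2) = 0.08956 x 0.01810 = 0.001621 mol; V(HCl) at equivalence = 0.001621/0.1177 = 0.01377 L.
At equivalence the base is fully converted to C2H5NH3+; total volume = 0.03187 L, so [C2H5NH3+] = 0.001621/0.03187 = 0.05086 M.
Ka(C2H5NH3+) = Kw/Kb = 1.0e-14 / 6.4 x 10^-4 = 1.56e-11.
[H^+] = sqrt(Ka x [C2H5NH3+]) = sqrt(1.56e-11 x 0.05086) = 8.91e-7 M.
pH = -log(8.91e-7) = 6.05.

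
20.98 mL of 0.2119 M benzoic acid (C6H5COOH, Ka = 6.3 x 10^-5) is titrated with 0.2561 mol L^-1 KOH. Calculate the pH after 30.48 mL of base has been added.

12.81

n(acid) = 0.2119 x 0.02098 = 0.004446 mol; n(KOH) added = 0.2561 x 0.03048 = 0.007806 mol.
Base is in excess by 0.007806 - 0.004446 = 0.003360 mol in a total volume of 0.05146 L.
[OH^-] = 0.003360/0.05146 = 0.06530 M, so pOH = 1.19 and pH = 14.00 - 1.19 = 12.81.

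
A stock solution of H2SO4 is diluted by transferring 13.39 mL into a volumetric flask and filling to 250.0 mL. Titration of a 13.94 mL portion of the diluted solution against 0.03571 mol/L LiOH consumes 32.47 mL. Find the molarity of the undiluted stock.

n(LiOH) = 0.03571 x 0.03247 = 0.001160 mol.
n(H2SO4) in the aliquot = 0.001160 x 1/2 = 0.0005798 mol.
[diluted H2SO4] = 0.0005798 / 0.01394 = 0.04159 M.
Dilution factor = 250.0/13.39 = 18.67, so [stock] = 0.04159 x 18.67 = 0.776 M.

0.776 M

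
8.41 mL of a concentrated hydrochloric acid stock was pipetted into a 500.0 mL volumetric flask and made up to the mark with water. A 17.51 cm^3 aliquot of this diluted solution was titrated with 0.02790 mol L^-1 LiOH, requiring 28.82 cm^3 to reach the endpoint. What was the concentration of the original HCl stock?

2.73 M

n(LiOH) = 0.02790 x 0.02882 = 0.0008041 mol.
n(HCl) in the aliquot = 0.0008041 mol.
[diluted HCl] = 0.0008041 / 0.01751 = 0.04592 M.
Dilution factor = 500.0/8.410 = 59.45, so [stock] = 0.04592 x 59.45 = 2.73 M.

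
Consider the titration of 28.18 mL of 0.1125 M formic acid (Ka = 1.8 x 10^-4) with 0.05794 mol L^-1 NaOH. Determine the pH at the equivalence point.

n(HCOOH) = 0.1125 x 0.02818 = 0.003170 mol; V(NaOH) at equivalence = 0.003170/0.05794 = 0.05472 L.
At equivalence all the acid is converted to HCOO-; total volume = 0.02818 + 0.05472 = 0.08290 L, so [HCOO-] = 0.003170/0.08290 = 0.03824 M.
Kb = Kw/Ka = 1.0e-14 / 1.8 x 10^-4 = 5.56e-11.
[OH^-] = sqrt(Kb x [HCOO-]) = sqrt(5.56e-11 x 0.03824) = 1.46e-6 M.
pOH = 5.84, so pH = 14.00 - 5.84 = 8.16.

8.16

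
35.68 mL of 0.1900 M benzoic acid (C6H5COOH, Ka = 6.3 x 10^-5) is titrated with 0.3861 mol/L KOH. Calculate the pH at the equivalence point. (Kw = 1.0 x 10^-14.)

8.65

n(C6H5COOH) = 0.1900 x 0.03568 = 0.006779 mol; V(KOH) at equivalence = 0.006779/0.3861 = 0.01756 L.
At equivalence all the acid is converted to C6H5COO-; total volume = 0.03568 + 0.01756 = 0.05324 L, so [C6H5COO-] = 0.006779/0.05324 = 0.1273 M.
Kb = Kw/Ka = 1.0e-14 / 6.3 x 10^-5 = 1.59e-10.
[OH^-] = sqrt(Kb x [C6H5COO-]) = sqrt(1.59e-10 x 0.1273) = 4.50e-6 M.
pOH = 5.35, so pH = 14.00 - 5.35 = 8.65.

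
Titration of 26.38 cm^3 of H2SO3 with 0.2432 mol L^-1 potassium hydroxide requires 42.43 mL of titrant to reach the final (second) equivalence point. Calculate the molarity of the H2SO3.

0.196 M

n(KOH) = 0.2432 x 0.04243 = 0.01032 mol.
At the final (second) equivalence point, 2 mol OH^- react per mol H2SO3, so n(H2SO3) = 0.01032 / 2 = 0.005159 mol.
[H2SO3] = 0.005159 / 0.02638 L = 0.196 M.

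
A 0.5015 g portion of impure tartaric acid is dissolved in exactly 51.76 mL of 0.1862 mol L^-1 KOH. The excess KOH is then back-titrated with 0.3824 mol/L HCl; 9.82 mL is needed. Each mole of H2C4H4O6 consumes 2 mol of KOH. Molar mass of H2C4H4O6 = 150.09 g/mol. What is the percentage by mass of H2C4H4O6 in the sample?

Total n(KOH) added = 0.1862 x 0.05176 = 0.009638 mol.
n(HCl) used = 0.3824 x 0.009820 = 0.003755 mol, which equals the excess n(KOH).
So n(KOH) consumed by the sample = 0.009638 - 0.003755 = 0.005883 mol.
n(H2C4H4O6) = 0.005883 / 2 = 0.002941 mol.
mass H2C4H4O6 = 0.002941 x 150.09 = 0.4415 g, so %H2C4H4O6 = 0.4415/0.5015 x 100 = 88.0%.

88.0%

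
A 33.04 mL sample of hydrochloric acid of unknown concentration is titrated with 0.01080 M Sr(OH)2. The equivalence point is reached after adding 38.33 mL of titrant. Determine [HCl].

n(Sr(OH)2) delivered = 0.01080 x 0.03833 = 0.0004140 mol.
The reaction is 2 HCl + 1 Sr(OH)2, so n(HCl) = 0.0004140 x 2/1 = 0.0008279 mol.
[HCl] = 0.0008279 mol / 0.03304 L = 0.0251 M.

0.0251 M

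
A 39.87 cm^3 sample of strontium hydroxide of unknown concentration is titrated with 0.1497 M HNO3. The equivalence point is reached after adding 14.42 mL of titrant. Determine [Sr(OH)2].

n(HNO3) delivered = 0.1497 x 0.01442 = 0.002159 mol.
The reaction is 1 Sr(OH)2 + 2 HNO3, so n(Sr(OH)2) = 0.002159 x 1/2 = 0.001079 mol.
[Sr(OH)2] = 0.001079 mol / 0.03987 L = 0.0271 M.

0.0271 M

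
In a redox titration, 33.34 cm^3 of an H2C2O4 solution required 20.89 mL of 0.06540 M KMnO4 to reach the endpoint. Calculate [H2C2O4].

0.102 M

n(KMnO4) = 0.06540 x 0.02089 = 0.001366 mol.
From the balanced equation, 2 mol KMnO4 reacts with 5 mol H2C2O4, so n(H2C2O4) = 0.001366 x 5/2 = 0.003416 mol.
[H2C2O4] = 0.003416 / 0.03334 L = 0.102 M.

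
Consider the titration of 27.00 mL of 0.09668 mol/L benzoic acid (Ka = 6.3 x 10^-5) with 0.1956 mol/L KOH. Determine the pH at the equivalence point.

8.51

n(C6H5COOH) = 0.09668 x 0.02700 = 0.002610 mol; V(KOH) at equivalence = 0.002610/0.1956 = 0.01335 L.
At equivalence all the acid is converted to C6H5COO-; total volume = 0.02700 + 0.01335 = 0.04035 L, so [C6H5COO-] = 0.002610/0.04035 = 0.06470 M.
Kb = Kw/Ka = 1.0e-14 / 6.3 x 10^-5 = 1.59e-10.
[OH^-] = sqrt(Kb x [C6H5COO-]) = sqrt(1.59e-10 x 0.06470) = 3.20e-6 M.
pOH = 5.49, so pH = 14.00 - 5.49 = 8.51.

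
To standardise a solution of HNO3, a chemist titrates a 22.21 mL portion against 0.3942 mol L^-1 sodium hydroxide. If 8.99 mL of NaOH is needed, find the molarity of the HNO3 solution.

0.160 M

n(NaOH) delivered = 0.3942 x 0.008990 = 0.003544 mol.
For a 1:1 reaction, n(HNO3) = 0.003544 mol.
[HNO3] = 0.003544 mol / 0.02221 L = 0.160 M.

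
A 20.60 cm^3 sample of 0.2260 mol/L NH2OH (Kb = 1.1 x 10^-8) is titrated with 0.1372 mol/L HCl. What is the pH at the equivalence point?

n(NH2OH) = 0.2260 x 0.02060 = 0.004656 mol; V(HCl) at equivalence = 0.004656/0.1372 = 0.03393 L.
At equivalence the base is fully converted to NH3OH+; total volume = 0.05453 L, so [NH3OH+] = 0.004656/0.05453 = 0.08537 M.
Ka(NH3OH+) = Kw/Kb = 1.0e-14 / 1.1 x 10^-8 = 9.09e-7.
[H^+] = sqrt(Ka x [NH3OH+]) = sqrt(9.09e-7 x 0.08537) = 0.000279 M.
pH = -log(0.000279) = 3.56.

3.56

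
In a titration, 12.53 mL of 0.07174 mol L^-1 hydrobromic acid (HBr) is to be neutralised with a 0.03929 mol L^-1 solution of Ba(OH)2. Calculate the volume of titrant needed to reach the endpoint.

11.4 mL

n(HBr) = 0.07174 mol/L x 0.01253 L = 0.0008989 mol.
The neutralisation is 2 HBr : 1 Ba(OH)2, so n(Ba(OH)2) = 0.0008989 x 1/2 = 0.0004495 mol.
V(Ba(OH)2) = 0.0004495 / 0.03929 = 0.01144 L = 11.4 mL.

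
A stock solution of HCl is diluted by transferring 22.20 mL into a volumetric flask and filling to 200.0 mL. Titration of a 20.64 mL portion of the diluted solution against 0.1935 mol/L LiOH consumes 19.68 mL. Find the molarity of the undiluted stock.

1.66 M

n(LiOH) = 0.1935 x 0.01968 = 0.003808 mol.
n(HCl) in the aliquot = 0.003808 mol.
[diluted HCl] = 0.003808 / 0.02064 = 0.1845 M.
Dilution factor = 200.0/22.20 = 9.009, so [stock] = 0.1845 x 9.009 = 1.66 M.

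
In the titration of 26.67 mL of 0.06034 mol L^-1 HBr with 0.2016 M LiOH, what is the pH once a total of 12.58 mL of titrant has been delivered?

12.37

n(acid) = 0.06034 x 0.02667 = 0.001609 mol; n(LiOH) added = 0.2016 x 0.01258 = 0.002536 mol.
Base is in excess by 0.002536 - 0.001609 = 0.0009269 mol in a total volume of 0.03925 L.
[OH^-] = 0.0009269/0.03925 = 0.02361 M, so pOH = 1.63 and pH = 14.00 - 1.63 = 12.37.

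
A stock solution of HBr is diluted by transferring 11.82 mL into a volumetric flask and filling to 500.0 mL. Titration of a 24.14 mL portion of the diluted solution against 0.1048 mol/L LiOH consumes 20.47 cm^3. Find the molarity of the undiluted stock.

3.76 M

n(LiOH) = 0.1048 x 0.02047 = 0.002145 mol.
n(HBr) in the aliquot = 0.002145 mol.
[diluted HBr] = 0.002145 / 0.02414 = 0.08887 M.
Dilution factor = 500.0/11.82 = 42.30, so [stock] = 0.08887 x 42.30 = 3.76 M.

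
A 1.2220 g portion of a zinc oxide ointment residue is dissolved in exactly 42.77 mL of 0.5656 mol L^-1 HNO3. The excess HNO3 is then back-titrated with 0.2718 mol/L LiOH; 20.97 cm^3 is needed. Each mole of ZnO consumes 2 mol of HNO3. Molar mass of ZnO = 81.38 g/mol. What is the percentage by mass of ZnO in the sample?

Total n(HNO3) added = 0.5656 x 0.04277 = 0.02419 mol.
n(LiOH) used = 0.2718 x 0.02097 = 0.005700 mol, which equals the excess n(HNO3).
So n(HNO3) consumed by the sample = 0.02419 - 0.005700 = 0.01849 mol.
n(ZnO) = 0.01849 / 2 = 0.009246 mol.
mass ZnO = 0.009246 x 81.38 = 0.7524 g, so %ZnO = 0.7524/1.2220 x 100 = 61.6%.

61.6%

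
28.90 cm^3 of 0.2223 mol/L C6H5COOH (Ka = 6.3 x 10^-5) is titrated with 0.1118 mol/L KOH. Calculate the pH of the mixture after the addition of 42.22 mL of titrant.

4.64

Initial n(C6H5COOH) = 0.2223 x 0.02890 = 0.006424 mol.
n(KOH) added = 0.1118 x 0.04222 = 0.004720 mol, converting that many moles of C6H5COOH to C6H5COO-.
Remaining n(C6H5COOH) = 0.001704 mol; n(C6H5COO-) = 0.004720 mol.
By Henderson-Hasselbalch, pH = pKa + log([A^-]/[HA]) = 4.20 + log(0.004720/0.001704) = 4.20 + (+0.44) = 4.64.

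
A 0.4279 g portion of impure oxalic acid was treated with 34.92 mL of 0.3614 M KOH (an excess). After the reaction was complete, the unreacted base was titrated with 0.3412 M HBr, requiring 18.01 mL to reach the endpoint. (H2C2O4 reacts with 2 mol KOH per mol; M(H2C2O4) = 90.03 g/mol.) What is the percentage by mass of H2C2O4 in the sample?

Total n(KOH) added = 0.3614 x 0.03492 = 0.01262 mol.
n(HBr) used = 0.3412 x 0.01801 = 0.006145 mol, which equals the excess n(KOH).
So n(KOH) consumed by the sample = 0.01262 - 0.006145 = 0.006475 mol.
n(H2C2O4) = 0.006475 / 2 = 0.003238 mol.
mass H2C2O4 = 0.003238 x 90.03 = 0.2915 g, so %H2C2O4 = 0.2915/0.4279 x 100 = 68.1%.

68.1%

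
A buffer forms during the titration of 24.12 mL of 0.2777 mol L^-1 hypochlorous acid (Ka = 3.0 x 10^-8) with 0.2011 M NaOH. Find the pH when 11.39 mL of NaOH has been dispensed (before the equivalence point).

Initial n(HClO) = 0.2777 x 0.02412 = 0.006698 mol.
n(NaOH) added = 0.2011 x 0.01139 = 0.002291 mol, converting that many moles of HClO to ClO-.
Remaining n(HClO) = 0.004408 mol; n(ClO-) = 0.002291 mol.
By Henderson-Hasselbalch, pH = pKa + log([A^-]/[HA]) = 7.52 + log(0.002291/0.004408) = 7.52 + (-0.28) = 7.24.

7.24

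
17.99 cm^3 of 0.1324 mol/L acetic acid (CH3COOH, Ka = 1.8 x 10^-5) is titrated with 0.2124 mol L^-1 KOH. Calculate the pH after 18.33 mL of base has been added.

12.62

n(acid) = 0.1324 x 0.01799 = 0.002382 mol; n(KOH) added = 0.2124 x 0.01833 = 0.003893 mol.
Base is in excess by 0.003893 - 0.002382 = 0.001511 mol in a total volume of 0.03632 L.
[OH^-] = 0.001511/0.03632 = 0.04161 M, so pOH = 1.38 and pH = 14.00 - 1.38 = 12.62.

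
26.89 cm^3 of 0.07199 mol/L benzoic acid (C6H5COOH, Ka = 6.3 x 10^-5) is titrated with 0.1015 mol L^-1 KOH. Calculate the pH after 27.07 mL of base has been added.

n(acid) = 0.07199 x 0.02689 = 0.001936 mol; n(KOH) added = 0.1015 x 0.02707 = 0.002748 mol.
Base is in excess by 0.002748 - 0.001936 = 0.0008118 mol in a total volume of 0.05396 L.
[OH^-] = 0.0008118/0.05396 = 0.01504 M, so pOH = 1.82 and pH = 14.00 - 1.82 = 12.18.

12.18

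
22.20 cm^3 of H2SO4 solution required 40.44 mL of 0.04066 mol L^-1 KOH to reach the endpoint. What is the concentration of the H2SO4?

n(KOH) delivered = 0.04066 x 0.04044 = 0.001644 mol.
The reaction is 1 H2SO4 + 2 KOH, so n(H2SO4) = 0.001644 x 1/2 = 0.0008221 mol.
[H2SO4] = 0.0008221 mol / 0.02220 L = 0.0370 M.

0.0370 M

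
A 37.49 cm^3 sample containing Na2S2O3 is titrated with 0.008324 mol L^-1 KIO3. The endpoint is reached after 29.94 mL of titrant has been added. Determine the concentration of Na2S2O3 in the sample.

n(KIO3) = 0.008324 x 0.02994 = 0.0002492 mol.
From the balanced equation, 1 mol KIO3 reacts with 6 mol Na2S2O3, so n(Na2S2O3) = 0.0002492 x 6/1 = 0.001495 mol.
[Na2S2O3] = 0.001495 / 0.03749 L = 0.0399 M.

0.0399 M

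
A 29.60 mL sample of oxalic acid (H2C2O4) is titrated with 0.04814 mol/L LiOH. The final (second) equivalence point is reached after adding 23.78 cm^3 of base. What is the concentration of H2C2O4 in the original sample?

0.0193 M

n(LiOH) = 0.04814 x 0.02378 = 0.001145 mol.
At the final (second) equivalence point, 2 mol OH^- react per mol H2C2O4, so n(H2C2O4) = 0.001145 / 2 = 0.0005724 mol.
[H2C2O4] = 0.0005724 / 0.02960 L = 0.0193 M.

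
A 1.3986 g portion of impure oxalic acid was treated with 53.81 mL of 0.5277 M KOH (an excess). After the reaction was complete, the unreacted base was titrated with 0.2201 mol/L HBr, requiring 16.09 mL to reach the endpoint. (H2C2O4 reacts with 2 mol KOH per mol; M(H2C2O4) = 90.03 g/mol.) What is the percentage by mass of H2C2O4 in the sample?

Total n(KOH) added = 0.5277 x 0.05381 = 0.02840 mol.
n(HBr) used = 0.2201 x 0.01609 = 0.003541 mol, which equals the excess n(KOH).
So n(KOH) consumed by the sample = 0.02840 - 0.003541 = 0.02485 mol.
n(H2C2O4) = 0.02485 / 2 = 0.01243 mol.
mass H2C2O4 = 0.01243 x 90.03 = 1.119 g, so %H2C2O4 = 1.119/1.3986 x 100 = 80.0%.

80.0%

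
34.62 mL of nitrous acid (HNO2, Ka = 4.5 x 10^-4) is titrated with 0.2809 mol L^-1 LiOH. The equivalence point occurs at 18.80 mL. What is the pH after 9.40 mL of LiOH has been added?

9.40 mL is exactly half the equivalence volume (18.80/2), i.e. the half-equivalence point.
There, n(HA) = n(A^-), so pH = pKa = -log(4.5 x 10^-4) = 3.35.

3.35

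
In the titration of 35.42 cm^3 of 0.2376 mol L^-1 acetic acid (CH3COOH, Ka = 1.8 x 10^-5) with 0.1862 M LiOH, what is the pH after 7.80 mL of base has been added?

4.06

Initial n(CH3COOH) = 0.2376 x 0.03542 = 0.008416 mol.
n(LiOH) added = 0.1862 x 0.007800 = 0.001452 mol, converting that many moles of CH3COOH to CH3COO-.
Remaining n(CH3COOH) = 0.006963 mol; n(CH3COO-) = 0.001452 mol.
By Henderson-Hasselbalch, pH = pKa + log([A^-]/[HA]) = 4.74 + log(0.001452/0.006963) = 4.74 + (-0.68) = 4.06.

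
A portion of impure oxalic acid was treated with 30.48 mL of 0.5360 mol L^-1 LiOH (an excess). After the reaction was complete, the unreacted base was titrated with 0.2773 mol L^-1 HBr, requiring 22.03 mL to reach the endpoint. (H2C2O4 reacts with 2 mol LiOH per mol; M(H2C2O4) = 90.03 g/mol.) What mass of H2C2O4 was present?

Total n(LiOH) added = 0.5360 x 0.03048 = 0.01634 mol.
n(HBr) used = 0.2773 x 0.02203 = 0.006109 mol, which equals the excess n(LiOH).
So n(LiOH) consumed by the sample = 0.01634 - 0.006109 = 0.01023 mol.
n(H2C2O4) = 0.01023 / 2 = 0.005114 mol.
mass = 0.005114 mol x 90.03 g/mol = 0.460 g.

0.460 g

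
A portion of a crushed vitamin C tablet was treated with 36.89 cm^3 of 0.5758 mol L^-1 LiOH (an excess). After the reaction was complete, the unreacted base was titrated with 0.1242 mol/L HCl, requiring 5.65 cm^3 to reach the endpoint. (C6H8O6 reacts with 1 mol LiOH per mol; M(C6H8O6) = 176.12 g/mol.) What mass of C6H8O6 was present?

3.62 g

Total n(LiOH) added = 0.5758 x 0.03689 = 0.02124 mol.
n(HCl) used = 0.1242 x 0.005650 = 0.0007017 mol, which equals the excess n(LiOH).
So n(LiOH) consumed by the sample = 0.02124 - 0.0007017 = 0.02054 mol.
n(C6H8O6) = 0.02054 / 1 = 0.02054 mol.
mass = 0.02054 mol x 176.12 g/mol = 3.62 g.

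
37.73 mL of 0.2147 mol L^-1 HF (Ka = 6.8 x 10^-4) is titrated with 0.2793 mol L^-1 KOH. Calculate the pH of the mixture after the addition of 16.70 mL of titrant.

Initial n(HF) = 0.2147 x 0.03773 = 0.008101 mol.
n(KOH) added = 0.2793 x 0.01670 = 0.004664 mol, converting that many moles of HF to F-.
Remaining n(HF) = 0.003436 mol; n(F-) = 0.004664 mol.
By Henderson-Hasselbalch, pH = pKa + log([A^-]/[HA]) = 3.17 + log(0.004664/0.003436) = 3.17 + (+0.13) = 3.30.

3.30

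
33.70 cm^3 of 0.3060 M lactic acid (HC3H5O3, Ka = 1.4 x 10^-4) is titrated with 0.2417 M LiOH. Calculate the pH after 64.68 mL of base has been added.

n(acid) = 0.3060 x 0.03370 = 0.01031 mol; n(LiOH) added = 0.2417 x 0.06468 = 0.01563 mol.
Base is in excess by 0.01563 - 0.01031 = 0.005321 mol in a total volume of 0.09838 L.
[OH^-] = 0.005321/0.09838 = 0.05409 M, so pOH = 1.27 and pH = 14.00 - 1.27 = 12.73.

12.73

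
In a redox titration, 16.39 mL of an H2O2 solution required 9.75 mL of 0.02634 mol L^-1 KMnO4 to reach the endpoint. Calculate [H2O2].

0.0392 M

n(KMnO4) = 0.02634 x 0.009750 = 0.0002568 mol.
From the balanced equation, 2 mol KMnO4 reacts with 5 mol H2O2, so n(H2O2) = 0.0002568 x 5/2 = 0.0006420 mol.
[H2O2] = 0.0006420 / 0.01639 L = 0.0392 M.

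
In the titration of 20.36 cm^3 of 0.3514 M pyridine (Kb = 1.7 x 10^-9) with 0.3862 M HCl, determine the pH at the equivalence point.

2.98

n(C5H5N) = 0.3514 x 0.02036 = 0.007155 mol; V(HCl) at equivalence = 0.007155/0.3862 = 0.01853 L.
At equivalence the base is fully converted to C5H5NH+; total volume = 0.03889 L, so [C5H5NH+] = 0.007155/0.03889 = 0.1840 M.
Ka(C5H5NH+) = Kw/Kb = 1.0e-14 / 1.7 x 10^-9 = 5.88e-6.
[H^+] = sqrt(Ka x [C5H5NH+]) = sqrt(5.88e-6 x 0.1840) = 0.00104 M.
pH = -log(0.00104) = 2.98.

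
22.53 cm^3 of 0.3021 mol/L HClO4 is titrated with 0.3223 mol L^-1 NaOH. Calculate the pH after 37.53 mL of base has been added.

12.94

n(acid) = 0.3021 x 0.02253 = 0.006806 mol; n(NaOH) added = 0.3223 x 0.03753 = 0.01210 mol.
Base is in excess by 0.01210 - 0.006806 = 0.005290 mol in a total volume of 0.06006 L.
[OH^-] = 0.005290/0.06006 = 0.08807 M, so pOH = 1.06 and pH = 14.00 - 1.06 = 12.94.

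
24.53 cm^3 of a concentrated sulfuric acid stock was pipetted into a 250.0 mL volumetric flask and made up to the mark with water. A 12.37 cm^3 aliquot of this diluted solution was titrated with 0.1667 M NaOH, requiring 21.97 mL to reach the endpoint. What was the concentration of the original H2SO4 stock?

n(NaOH) = 0.1667 x 0.02197 = 0.003662 mol.
n(H2SO4) in the aliquot = 0.003662 x 1/2 = 0.001831 mol.
[diluted H2SO4] = 0.001831 / 0.01237 = 0.1480 M.
Dilution factor = 250.0/24.53 = 10.19, so [stock] = 0.1480 x 10.19 = 1.51 M.

1.51 M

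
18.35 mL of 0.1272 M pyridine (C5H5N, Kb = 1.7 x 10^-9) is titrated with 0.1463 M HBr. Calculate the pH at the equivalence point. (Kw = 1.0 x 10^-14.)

3.20

n(C5H5N) = 0.1272 x 0.01835 = 0.002334 mol; V(HBr) at equivalence = 0.002334/0.1463 = 0.01595 L.
At equivalence the base is fully converted to C5H5NH+; total volume = 0.03430 L, so [C5H5NH+] = 0.002334/0.03430 = 0.06804 M.
Ka(C5H5NH+) = Kw/Kb = 1.0e-14 / 1.7 x 10^-9 = 5.88e-6.
[H^+] = sqrt(Ka x [C5H5NH+]) = sqrt(5.88e-6 x 0.06804) = 0.000633 M.
pH = -log(0.000633) = 3.20.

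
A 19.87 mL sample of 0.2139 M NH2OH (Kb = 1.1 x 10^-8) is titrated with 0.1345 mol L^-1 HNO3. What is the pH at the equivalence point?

n(NH2OH) = 0.2139 x 0.01987 = 0.004250 mol; V(HNO3) at equivalence = 0.004250/0.1345 = 0.03160 L.
At equivalence the base is fully converted to NH3OH+; total volume = 0.05147 L, so [NH3OH+] = 0.004250/0.05147 = 0.08258 M.
Ka(NH3OH+) = Kw/Kb = 1.0e-14 / 1.1 x 10^-8 = 9.09e-7.
[H^+] = sqrt(Ka x [NH3OH+]) = sqrt(9.09e-7 x 0.08258) = 0.000274 M.
pH = -log(0.000274) = 3.56.

3.56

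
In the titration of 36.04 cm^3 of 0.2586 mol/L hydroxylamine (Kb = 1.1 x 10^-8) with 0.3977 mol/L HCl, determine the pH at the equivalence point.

n(NH2OH) = 0.2586 x 0.03604 = 0.009320 mol; V(HCl) at equivalence = 0.009320/0.3977 = 0.02343 L.
At equivalence the base is fully converted to NH3OH+; total volume = 0.05947 L, so [NH3OH+] = 0.009320/0.05947 = 0.1567 M.
Ka(NH3OH+) = Kw/Kb = 1.0e-14 / 1.1 x 10^-8 = 9.09e-7.
[H^+] = sqrt(Ka x [NH3OH+]) = sqrt(9.09e-7 x 0.1567) = 0.000377 M.
pH = -log(0.000377) = 3.42.

3.42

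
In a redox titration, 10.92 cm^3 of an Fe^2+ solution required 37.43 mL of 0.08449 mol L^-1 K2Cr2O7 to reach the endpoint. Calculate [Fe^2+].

n(K2Cr2O7) = 0.08449 x 0.03743 = 0.003162 mol.
From the balanced equation, 1 mol K2Cr2O7 reacts with 6 mol Fe^2+, so n(Fe^2+) = 0.003162 x 6/1 = 0.01897 mol.
[Fe^2+] = 0.01897 / 0.01092 L = 1.74 M.

1.74 M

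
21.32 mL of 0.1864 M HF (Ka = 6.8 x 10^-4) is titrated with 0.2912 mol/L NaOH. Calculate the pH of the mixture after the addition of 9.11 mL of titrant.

Initial n(HF) = 0.1864 x 0.02132 = 0.003974 mol.
n(NaOH) added = 0.2912 x 0.009110 = 0.002653 mol, converting that many moles of HF to F-.
Remaining n(HF) = 0.001321 mol; n(F-) = 0.002653 mol.
By Henderson-Hasselbalch, pH = pKa + log([A^-]/[HA]) = 3.17 + log(0.002653/0.001321) = 3.17 + (+0.30) = 3.47.

3.47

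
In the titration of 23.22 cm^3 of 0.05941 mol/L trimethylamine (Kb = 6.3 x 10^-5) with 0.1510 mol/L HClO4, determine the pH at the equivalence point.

5.58

n((CH3)3N) = 0.05941 x 0.02322 = 0.001380 mol; V(HClO4) at equivalence = 0.001380/0.1510 = 0.009136 L.
At equivalence the base is fully converted to (CH3)3NH+; total volume = 0.03236 L, so [(CH3)3NH+] = 0.001380/0.03236 = 0.04264 M.
Ka((CH3)3NH+) = Kw/Kb = 1.0e-14 / 6.3 x 10^-5 = 1.59e-10.
[H^+] = sqrt(Ka x [(CH3)3NH+]) = sqrt(1.59e-10 x 0.04264) = 2.60e-6 M.
pH = -log(2.60e-6) = 5.58.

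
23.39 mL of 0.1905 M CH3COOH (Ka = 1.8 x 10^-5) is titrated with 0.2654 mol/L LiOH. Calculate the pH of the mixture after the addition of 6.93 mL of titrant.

4.59

Initial n(CH3COOH) = 0.1905 x 0.02339 = 0.004456 mol.
n(LiOH) added = 0.2654 x 0.006930 = 0.001839 mol, converting that many moles of CH3COOH to CH3COO-.
Remaining n(CH3COOH) = 0.002617 mol; n(CH3COO-) = 0.001839 mol.
By Henderson-Hasselbalch, pH = pKa + log([A^-]/[HA]) = 4.74 + log(0.001839/0.002617) = 4.74 + (-0.15) = 4.59.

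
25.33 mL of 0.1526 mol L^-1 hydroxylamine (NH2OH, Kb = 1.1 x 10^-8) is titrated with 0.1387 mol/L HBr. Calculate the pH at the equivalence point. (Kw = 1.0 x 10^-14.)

n(NH2OH) = 0.1526 x 0.02533 = 0.003865 mol; V(HBr) at equivalence = 0.003865/0.1387 = 0.02787 L.
At equivalence the base is fully converted to NH3OH+; total volume = 0.05320 L, so [NH3OH+] = 0.003865/0.05320 = 0.07266 M.
Ka(NH3OH+) = Kw/Kb = 1.0e-14 / 1.1 x 10^-8 = 9.09e-7.
[H^+] = sqrt(Ka x [NH3OH+]) = sqrt(9.09e-7 x 0.07266) = 0.000257 M.
pH = -log(0.000257) = 3.59.

3.59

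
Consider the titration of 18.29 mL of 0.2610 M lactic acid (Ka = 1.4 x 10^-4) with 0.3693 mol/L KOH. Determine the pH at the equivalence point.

8.52

n(HC3H5O3) = 0.2610 x 0.01829 = 0.004774 mol; V(KOH) at equivalence = 0.004774/0.3693 = 0.01293 L.
At equivalence all the acid is converted to C3H5O3-; total volume = 0.01829 + 0.01293 = 0.03122 L, so [C3H5O3-] = 0.004774/0.03122 = 0.1529 M.
Kb = Kw/Ka = 1.0e-14 / 1.4 x 10^-4 = 7.14e-11.
[OH^-] = sqrt(Kb x [C3H5O3-]) = sqrt(7.14e-11 x 0.1529) = 3.31e-6 M.
pOH = 5.48, so pH = 14.00 - 5.48 = 8.52.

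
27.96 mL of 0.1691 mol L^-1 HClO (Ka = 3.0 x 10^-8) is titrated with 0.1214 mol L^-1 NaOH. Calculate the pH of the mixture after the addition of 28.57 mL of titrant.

7.96

Initial n(HClO) = 0.1691 x 0.02796 = 0.004728 mol.
n(NaOH) added = 0.1214 x 0.02857 = 0.003468 mol, converting that many moles of HClO to ClO-.
Remaining n(HClO) = 0.001260 mol; n(ClO-) = 0.003468 mol.
By Henderson-Hasselbalch, pH = pKa + log([A^-]/[HA]) = 7.52 + log(0.003468/0.001260) = 7.52 + (+0.44) = 7.96.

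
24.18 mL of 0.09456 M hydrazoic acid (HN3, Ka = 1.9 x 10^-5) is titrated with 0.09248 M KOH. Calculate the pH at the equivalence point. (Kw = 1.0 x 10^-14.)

8.70

n(HN3) = 0.09456 x 0.02418 = 0.002286 mol; V(KOH) at equivalence = 0.002286/0.09248 = 0.02472 L.
At equivalence all the acid is converted to N3-; total volume = 0.02418 + 0.02472 = 0.04890 L, so [N3-] = 0.002286/0.04890 = 0.04675 M.
Kb = Kw/Ka = 1.0e-14 / 1.9 x 10^-5 = 5.26e-10.
[OH^-] = sqrt(Kb x [N3-]) = sqrt(5.26e-10 x 0.04675) = 4.96e-6 M.
pOH = 5.30, so pH = 14.00 - 5.30 = 8.70.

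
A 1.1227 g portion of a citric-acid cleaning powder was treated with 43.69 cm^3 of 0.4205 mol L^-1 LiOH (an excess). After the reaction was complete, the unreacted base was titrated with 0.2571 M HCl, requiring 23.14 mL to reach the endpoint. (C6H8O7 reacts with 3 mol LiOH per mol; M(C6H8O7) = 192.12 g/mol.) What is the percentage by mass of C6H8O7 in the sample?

Total n(LiOH) added = 0.4205 x 0.04369 = 0.01837 mol.
n(HCl) used = 0.2571 x 0.02314 = 0.005949 mol, which equals the excess n(LiOH).
So n(LiOH) consumed by the sample = 0.01837 - 0.005949 = 0.01242 mol.
n(C6H8O7) = 0.01242 / 3 = 0.004141 mol.
mass C6H8O7 = 0.004141 x 192.12 = 0.7955 g, so %C6H8O7 = 0.7955/1.1227 x 100 = 70.9%.

70.9%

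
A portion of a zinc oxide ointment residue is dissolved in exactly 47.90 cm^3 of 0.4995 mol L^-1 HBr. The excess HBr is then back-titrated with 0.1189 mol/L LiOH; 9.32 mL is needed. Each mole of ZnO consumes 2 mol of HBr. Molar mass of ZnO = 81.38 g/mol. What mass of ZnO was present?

Total n(HBr) added = 0.4995 x 0.04790 = 0.02393 mol.
n(LiOH) used = 0.1189 x 0.009320 = 0.001108 mol, which equals the excess n(HBr).
So n(HBr) consumed by the sample = 0.02393 - 0.001108 = 0.02282 mol.
n(ZnO) = 0.02282 / 2 = 0.01141 mol.
mass = 0.01141 mol x 81.38 g/mol = 0.928 g.

0.928 g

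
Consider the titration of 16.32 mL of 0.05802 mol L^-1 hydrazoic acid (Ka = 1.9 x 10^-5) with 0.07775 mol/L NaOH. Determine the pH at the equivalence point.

n(HN3) = 0.05802 x 0.01632 = 0.0009469 mol; V(NaOH) at equivalence = 0.0009469/0.07775 = 0.01218 L.
At equivalence all the acid is converted to N3-; total volume = 0.01632 + 0.01218 = 0.02850 L, so [N3-] = 0.0009469/0.02850 = 0.03323 M.
Kb = Kw/Ka = 1.0e-14 / 1.9 x 10^-5 = 5.26e-10.
[OH^-] = sqrt(Kb x [N3-]) = sqrt(5.26e-10 x 0.03323) = 4.18e-6 M.
pOH = 5.38, so pH = 14.00 - 5.38 = 8.62.

8.62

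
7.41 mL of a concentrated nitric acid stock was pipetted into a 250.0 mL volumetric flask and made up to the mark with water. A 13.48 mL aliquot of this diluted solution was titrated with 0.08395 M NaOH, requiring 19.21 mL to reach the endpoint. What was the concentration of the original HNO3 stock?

n(NaOH) = 0.08395 x 0.01921 = 0.001613 mol.
n(HNO3) in the aliquot = 0.001613 mol.
[diluted HNO3] = 0.001613 / 0.01348 = 0.1196 M.
Dilution factor = 250.0/7.410 = 33.74, so [stock] = 0.1196 x 33.74 = 4.04 M.

4.04 M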